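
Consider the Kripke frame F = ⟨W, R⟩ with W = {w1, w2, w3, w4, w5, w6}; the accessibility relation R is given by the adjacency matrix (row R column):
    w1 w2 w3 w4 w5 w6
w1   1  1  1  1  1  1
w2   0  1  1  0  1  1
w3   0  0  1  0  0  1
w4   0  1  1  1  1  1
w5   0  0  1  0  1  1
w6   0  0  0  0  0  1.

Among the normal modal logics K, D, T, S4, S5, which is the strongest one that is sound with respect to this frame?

S4

Serial (axiom D): yes — every world has a successor (e.g. w1 R w1).
Reflexive (axiom T): yes — every world is R-related to itself.
Transitive (axiom 4): yes — every two-step R-path is closed by a direct edge.
Euclidean (axiom 5): no — w1 R w2 and w1 R w4, but not w2 R w4.
So F validates K, D, T, S4; S5 would additionally require R to be Euclidean. The strongest is S4.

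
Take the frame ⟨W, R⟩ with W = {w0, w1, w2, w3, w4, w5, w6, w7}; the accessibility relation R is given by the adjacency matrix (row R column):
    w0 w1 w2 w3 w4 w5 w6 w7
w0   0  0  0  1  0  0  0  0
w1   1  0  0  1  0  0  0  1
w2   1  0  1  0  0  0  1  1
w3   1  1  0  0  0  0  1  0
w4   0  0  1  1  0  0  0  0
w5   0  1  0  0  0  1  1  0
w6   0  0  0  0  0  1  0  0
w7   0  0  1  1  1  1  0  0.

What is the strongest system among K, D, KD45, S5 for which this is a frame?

D

Serial (axiom D): yes — every world has a successor (e.g. w0 R w3).
Euclidean (axiom 5): no — w1 R w0 and w1 R w7, but not w0 R w7.
Transitive (axiom 4): no — w0 R w3 and w3 R w1, but not w0 R w1.
Reflexive (axiom T): no — w0 is not related to itself.
So F validates K, D; KD45 would additionally require R to be Euclidean and transitive. The strongest is D.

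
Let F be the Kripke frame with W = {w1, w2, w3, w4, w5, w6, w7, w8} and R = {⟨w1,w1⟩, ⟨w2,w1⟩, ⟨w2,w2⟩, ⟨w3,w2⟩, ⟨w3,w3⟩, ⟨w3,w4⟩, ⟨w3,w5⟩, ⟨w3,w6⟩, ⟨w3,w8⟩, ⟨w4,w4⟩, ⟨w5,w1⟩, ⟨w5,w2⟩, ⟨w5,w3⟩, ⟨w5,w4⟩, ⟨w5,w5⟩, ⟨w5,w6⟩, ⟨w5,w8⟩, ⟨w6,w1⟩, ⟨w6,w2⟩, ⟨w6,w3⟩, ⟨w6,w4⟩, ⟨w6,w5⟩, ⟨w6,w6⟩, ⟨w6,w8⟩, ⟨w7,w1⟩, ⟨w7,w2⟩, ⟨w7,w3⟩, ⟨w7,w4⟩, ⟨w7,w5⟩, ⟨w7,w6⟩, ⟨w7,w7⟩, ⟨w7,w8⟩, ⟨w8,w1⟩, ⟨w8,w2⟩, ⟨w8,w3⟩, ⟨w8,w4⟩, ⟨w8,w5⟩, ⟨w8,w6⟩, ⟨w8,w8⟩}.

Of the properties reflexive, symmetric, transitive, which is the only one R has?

reflexive

Reflexive: yes — every world is R-related to itself.
Symmetric: no — w2 R w1 but not w1 R w2.
Transitive: no — w3 R w2 and w2 R w1, but not w3 R w1.
Only reflexive holds.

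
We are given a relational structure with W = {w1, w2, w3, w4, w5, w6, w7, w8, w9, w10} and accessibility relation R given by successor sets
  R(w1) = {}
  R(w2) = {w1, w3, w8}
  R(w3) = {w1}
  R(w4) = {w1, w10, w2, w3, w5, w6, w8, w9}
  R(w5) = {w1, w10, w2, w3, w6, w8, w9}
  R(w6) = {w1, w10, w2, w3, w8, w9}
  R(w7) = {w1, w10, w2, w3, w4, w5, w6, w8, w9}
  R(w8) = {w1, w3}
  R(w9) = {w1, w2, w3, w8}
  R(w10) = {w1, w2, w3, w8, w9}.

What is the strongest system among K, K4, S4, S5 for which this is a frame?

Transitive (axiom 4): yes — every two-step R-path is closed by a direct edge.
Reflexive (axiom T): no — w1 is not related to itself.
Euclidean (axiom 5): no — w10 R w1 and w10 R w2, but not w1 R w2.
So F validates K, K4; S4 would additionally require R to be reflexive. The strongest is K4.

K4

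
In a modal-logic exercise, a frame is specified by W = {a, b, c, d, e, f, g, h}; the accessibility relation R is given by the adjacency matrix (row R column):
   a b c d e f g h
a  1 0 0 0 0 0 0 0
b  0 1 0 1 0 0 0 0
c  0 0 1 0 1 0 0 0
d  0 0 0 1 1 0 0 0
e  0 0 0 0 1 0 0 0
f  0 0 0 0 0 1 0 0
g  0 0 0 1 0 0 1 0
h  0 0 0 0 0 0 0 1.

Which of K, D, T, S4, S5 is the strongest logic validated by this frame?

T

Serial (axiom D): yes — every world has a successor (e.g. a R a).
Reflexive (axiom T): yes — every world is R-related to itself.
Transitive (axiom 4): no — b R d and d R e, but not b R e.
Euclidean (axiom 5): no — b R d and b R b, but not d R b.
So F validates K, D, T; S4 would additionally require R to be transitive. The strongest is T.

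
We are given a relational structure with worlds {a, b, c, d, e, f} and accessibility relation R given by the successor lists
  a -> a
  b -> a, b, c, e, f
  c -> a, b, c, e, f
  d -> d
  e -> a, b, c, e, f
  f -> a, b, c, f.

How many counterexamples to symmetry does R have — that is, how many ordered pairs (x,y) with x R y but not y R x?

5

Enumerating: (b,a), (c,a), (e,a), (e,f), (f,a).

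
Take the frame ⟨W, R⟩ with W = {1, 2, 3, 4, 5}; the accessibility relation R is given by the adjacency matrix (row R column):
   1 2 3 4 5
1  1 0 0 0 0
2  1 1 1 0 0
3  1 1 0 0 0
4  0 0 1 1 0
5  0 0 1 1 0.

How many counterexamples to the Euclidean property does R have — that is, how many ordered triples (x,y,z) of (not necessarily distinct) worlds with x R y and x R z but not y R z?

8

Enumerating: (2,1,2), (2,1,3), (2,3,3), (3,1,2), (4,3,3), (4,3,4), (5,3,3), (5,3,4).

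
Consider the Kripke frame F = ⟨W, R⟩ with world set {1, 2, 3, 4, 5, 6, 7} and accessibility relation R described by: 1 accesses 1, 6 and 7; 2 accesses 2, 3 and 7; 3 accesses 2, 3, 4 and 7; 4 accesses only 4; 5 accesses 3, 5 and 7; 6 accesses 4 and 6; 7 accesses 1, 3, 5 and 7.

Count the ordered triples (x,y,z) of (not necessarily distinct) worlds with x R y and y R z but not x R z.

Enumerating: (1,6,4), (1,7,3), (1,7,5), (2,3,4), (2,7,1), (2,7,5), (3,7,1), (3,7,5), (5,3,2), (5,3,4), (5,7,1), (7,1,6), (7,3,2), (7,3,4).

14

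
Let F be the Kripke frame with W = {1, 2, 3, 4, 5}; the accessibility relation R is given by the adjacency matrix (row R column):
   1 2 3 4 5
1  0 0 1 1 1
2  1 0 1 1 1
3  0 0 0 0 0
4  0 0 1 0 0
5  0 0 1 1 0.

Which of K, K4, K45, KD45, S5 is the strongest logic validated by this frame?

Transitive (axiom 4): yes — every two-step R-path is closed by a direct edge.
Euclidean (axiom 5): no — 1 R 3 and 1 R 4, but not 3 R 4.
Serial (axiom D): no — 3 has no R-successor.
Reflexive (axiom T): no — 1 is not related to itself.
So F validates K, K4; K45 would additionally require R to be Euclidean. The strongest is K4.

K4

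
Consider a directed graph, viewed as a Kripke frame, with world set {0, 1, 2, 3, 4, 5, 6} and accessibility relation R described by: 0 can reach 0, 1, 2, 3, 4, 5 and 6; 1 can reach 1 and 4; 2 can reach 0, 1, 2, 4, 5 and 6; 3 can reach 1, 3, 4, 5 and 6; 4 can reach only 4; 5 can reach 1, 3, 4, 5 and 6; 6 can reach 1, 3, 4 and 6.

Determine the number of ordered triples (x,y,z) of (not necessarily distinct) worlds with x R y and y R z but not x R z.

Enumerating: (2,0,3), (2,5,3), (2,6,3), (6,3,5).

4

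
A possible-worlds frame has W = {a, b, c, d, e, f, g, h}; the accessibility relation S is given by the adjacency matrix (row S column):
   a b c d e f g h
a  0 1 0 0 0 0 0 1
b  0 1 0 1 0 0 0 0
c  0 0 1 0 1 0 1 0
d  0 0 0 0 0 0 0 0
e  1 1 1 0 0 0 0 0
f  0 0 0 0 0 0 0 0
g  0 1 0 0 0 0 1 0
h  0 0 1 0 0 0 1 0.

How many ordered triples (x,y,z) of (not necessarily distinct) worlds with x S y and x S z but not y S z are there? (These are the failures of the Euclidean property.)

Enumerating: (a,b,h), (a,h,b), (a,h,h), (b,d,b), (b,d,d), (c,e,e), (c,e,g), (c,g,c), (c,g,e), (e,a,a), (e,a,c), (e,b,a), (e,b,c), (e,c,a), (e,c,b), (g,b,g), (h,g,c).

17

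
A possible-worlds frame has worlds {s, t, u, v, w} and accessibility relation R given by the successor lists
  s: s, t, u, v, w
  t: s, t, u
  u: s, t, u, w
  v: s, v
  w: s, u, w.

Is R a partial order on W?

Reflexive: yes — every world is R-related to itself.
Transitive: no — t R s and s R v, but not t R v.
Antisymmetric: no — s R t and t R s with s ≠ t.
So R is not a partial order.

No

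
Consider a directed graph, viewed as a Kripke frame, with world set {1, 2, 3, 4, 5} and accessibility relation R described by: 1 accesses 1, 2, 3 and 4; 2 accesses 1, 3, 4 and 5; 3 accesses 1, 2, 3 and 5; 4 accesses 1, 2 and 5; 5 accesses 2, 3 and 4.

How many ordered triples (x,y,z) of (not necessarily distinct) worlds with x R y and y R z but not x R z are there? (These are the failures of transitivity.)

22

Enumerating: (1,2,5), (1,3,5), (1,4,5), (2,1,2), (2,3,2), (2,4,2), (2,5,2), (3,1,4), (3,2,4), (3,5,4), (4,1,3), (4,1,4), … and 10 more.
Total: 22.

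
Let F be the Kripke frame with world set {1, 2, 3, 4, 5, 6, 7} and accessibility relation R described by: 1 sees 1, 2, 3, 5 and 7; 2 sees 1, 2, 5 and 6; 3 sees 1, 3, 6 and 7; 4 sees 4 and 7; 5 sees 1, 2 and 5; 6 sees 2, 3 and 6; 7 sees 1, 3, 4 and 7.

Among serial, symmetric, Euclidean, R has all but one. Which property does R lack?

Serial: yes — every world has a successor (e.g. 1 R 1).
Symmetric: yes — every pair in R has its reverse in R.
Euclidean: no — 1 R 2 and 1 R 3, but not 2 R 3.
Only Euclidean fails.

Euclidean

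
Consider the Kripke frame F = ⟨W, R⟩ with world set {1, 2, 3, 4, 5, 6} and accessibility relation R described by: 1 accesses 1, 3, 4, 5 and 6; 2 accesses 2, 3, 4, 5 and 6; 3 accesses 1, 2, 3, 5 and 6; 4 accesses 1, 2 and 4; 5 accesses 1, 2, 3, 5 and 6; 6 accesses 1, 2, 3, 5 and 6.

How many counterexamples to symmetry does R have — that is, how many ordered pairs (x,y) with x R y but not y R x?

R is symmetric; there are no such tuples.

0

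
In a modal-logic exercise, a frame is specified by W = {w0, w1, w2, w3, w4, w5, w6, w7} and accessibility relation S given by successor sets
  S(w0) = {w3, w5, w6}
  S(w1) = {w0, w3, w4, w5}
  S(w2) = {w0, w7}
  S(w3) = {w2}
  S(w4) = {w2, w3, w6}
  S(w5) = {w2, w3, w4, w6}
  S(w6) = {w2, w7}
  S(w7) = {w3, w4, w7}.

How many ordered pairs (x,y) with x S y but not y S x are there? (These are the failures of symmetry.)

Enumerating: (w0,w3), (w0,w5), (w0,w6), (w1,w0), (w1,w3), (w1,w4), (w1,w5), (w2,w0), (w2,w7), (w3,w2), (w4,w2), (w4,w3), … and 9 more.
Total: 21.

21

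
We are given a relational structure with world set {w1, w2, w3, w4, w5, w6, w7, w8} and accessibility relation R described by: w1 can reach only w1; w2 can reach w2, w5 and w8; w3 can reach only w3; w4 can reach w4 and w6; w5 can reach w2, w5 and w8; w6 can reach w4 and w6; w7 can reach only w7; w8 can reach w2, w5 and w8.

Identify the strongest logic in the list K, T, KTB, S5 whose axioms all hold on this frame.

Reflexive (axiom T): yes — every world is R-related to itself.
Symmetric (axiom B): yes — every pair in R has its reverse in R.
Euclidean (axiom 5): yes — any two successors of a common world are R-related.
So F validates K, T, KTB, S5. The strongest is S5.

S5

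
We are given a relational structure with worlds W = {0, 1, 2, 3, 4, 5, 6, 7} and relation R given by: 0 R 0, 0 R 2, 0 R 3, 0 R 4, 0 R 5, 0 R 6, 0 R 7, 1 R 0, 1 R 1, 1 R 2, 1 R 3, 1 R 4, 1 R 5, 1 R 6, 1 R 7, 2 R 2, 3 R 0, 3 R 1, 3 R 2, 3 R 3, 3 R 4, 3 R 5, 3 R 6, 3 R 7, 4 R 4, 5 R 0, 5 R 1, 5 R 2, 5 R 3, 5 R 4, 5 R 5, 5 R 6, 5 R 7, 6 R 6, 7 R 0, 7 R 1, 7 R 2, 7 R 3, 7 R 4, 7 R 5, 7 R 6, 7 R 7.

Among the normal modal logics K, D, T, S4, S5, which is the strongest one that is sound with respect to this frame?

T

Serial (axiom D): yes — every world has a successor (e.g. 0 R 0).
Reflexive (axiom T): yes — every world is R-related to itself.
Transitive (axiom 4): no — 0 R 3 and 3 R 1, but not 0 R 1.
Euclidean (axiom 5): no — 0 R 2 and 0 R 3, but not 2 R 3.
So F validates K, D, T; S4 would additionally require R to be transitive. The strongest is T.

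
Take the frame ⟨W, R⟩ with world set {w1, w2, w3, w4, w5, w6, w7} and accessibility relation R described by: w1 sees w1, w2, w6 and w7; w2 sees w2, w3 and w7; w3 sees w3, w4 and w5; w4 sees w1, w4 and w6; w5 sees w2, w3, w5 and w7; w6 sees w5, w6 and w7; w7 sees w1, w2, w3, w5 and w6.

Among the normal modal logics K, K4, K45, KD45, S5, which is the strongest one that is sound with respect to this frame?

Transitive (axiom 4): no — w1 R w2 and w2 R w3, but not w1 R w3.
Euclidean (axiom 5): no — w1 R w2 and w1 R w6, but not w2 R w6.
Serial (axiom D): yes — every world has a successor (e.g. w1 R w1).
Reflexive (axiom T): no — w7 is not related to itself.
So F validates K; K4 would additionally require R to be transitive. The strongest is K.

K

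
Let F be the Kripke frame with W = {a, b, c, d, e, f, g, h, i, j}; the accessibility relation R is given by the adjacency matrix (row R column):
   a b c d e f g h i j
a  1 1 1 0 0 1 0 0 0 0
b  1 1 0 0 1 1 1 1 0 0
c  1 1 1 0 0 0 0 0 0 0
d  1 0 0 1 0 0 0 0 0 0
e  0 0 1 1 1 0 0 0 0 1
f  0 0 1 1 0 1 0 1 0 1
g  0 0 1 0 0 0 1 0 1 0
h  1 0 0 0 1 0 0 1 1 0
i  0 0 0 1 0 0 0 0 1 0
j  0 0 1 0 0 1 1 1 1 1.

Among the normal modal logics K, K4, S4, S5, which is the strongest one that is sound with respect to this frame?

Transitive (axiom 4): no — a R b and b R e, but not a R e.
Reflexive (axiom T): yes — every world is R-related to itself.
Euclidean (axiom 5): no — a R b and a R c, but not b R c.
So F validates K; K4 would additionally require R to be transitive. The strongest is K.

K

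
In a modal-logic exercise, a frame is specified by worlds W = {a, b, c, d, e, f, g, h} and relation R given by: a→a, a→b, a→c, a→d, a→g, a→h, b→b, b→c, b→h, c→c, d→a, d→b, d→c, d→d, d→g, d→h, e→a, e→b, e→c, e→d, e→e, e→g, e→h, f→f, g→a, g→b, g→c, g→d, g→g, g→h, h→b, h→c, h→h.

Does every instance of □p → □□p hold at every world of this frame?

Yes

Axiom 4 corresponds to the accessibility relation being transitive.
Transitive: yes — every two-step R-path is closed by a direct edge.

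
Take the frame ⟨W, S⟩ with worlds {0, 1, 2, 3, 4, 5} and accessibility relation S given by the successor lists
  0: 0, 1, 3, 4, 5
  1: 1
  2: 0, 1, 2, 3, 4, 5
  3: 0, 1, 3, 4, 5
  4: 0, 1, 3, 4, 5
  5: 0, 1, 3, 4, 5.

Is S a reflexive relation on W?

Yes

Reflexive: yes — every world is S-related to itself.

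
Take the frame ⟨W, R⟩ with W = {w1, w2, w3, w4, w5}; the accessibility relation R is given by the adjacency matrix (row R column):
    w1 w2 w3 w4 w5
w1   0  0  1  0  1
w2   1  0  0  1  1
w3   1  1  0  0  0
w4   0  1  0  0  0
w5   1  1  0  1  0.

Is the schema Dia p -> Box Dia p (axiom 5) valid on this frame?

No

By correspondence theory, 5 is valid on a frame iff R is Euclidean.
Euclidean: no — w1 R w3 and w1 R w5, but not w3 R w5.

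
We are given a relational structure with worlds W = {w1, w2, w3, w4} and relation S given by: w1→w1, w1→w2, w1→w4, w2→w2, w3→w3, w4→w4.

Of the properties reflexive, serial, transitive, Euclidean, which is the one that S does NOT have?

Reflexive: yes — every world is S-related to itself.
Serial: yes — every world has a successor (e.g. w1 S w1).
Transitive: yes — every two-step S-path is closed by a direct edge.
Euclidean: no — w1 S w2 and w1 S w4, but not w2 S w4.
Only Euclidean fails.

Euclidean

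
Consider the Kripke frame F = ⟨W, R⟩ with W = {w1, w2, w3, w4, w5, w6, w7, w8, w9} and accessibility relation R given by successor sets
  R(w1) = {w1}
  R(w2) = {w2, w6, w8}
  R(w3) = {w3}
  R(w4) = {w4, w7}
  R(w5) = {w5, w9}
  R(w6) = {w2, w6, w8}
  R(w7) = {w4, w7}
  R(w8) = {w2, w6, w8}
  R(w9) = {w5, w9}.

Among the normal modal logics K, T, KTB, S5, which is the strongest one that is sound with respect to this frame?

Reflexive (axiom T): yes — every world is R-related to itself.
Symmetric (axiom B): yes — every pair in R has its reverse in R.
Euclidean (axiom 5): yes — any two successors of a common world are R-related.
So F validates K, T, KTB, S5. The strongest is S5.

S5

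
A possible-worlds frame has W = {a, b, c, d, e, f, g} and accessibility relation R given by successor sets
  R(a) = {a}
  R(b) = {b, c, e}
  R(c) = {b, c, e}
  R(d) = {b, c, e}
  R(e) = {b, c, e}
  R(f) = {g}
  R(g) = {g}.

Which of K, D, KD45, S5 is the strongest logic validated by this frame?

Serial (axiom D): yes — every world has a successor (e.g. a R a).
Euclidean (axiom 5): yes — any two successors of a common world are R-related.
Transitive (axiom 4): yes — every two-step R-path is closed by a direct edge.
Reflexive (axiom T): no — d is not related to itself.
So F validates K, D, KD45; S5 would additionally require R to be reflexive. The strongest is KD45.

KD45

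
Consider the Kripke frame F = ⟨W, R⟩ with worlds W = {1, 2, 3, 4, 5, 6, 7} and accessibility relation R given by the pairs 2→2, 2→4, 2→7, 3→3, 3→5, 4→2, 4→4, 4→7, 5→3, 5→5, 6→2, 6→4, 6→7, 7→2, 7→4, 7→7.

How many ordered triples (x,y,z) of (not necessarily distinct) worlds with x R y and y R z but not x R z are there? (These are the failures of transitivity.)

R is transitive; there are no such tuples.

0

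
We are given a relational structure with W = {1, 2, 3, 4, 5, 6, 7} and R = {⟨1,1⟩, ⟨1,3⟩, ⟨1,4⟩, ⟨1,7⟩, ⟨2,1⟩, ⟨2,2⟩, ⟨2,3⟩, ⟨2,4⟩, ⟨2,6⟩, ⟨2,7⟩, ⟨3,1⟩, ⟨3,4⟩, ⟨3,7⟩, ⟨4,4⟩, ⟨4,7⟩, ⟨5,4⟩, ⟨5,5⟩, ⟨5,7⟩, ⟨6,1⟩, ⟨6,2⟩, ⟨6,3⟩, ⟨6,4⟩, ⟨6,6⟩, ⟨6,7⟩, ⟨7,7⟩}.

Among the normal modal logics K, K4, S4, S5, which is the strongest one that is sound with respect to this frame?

K

Transitive (axiom 4): no — 3 R 1 and 1 R 3, but not 3 R 3.
Reflexive (axiom T): no — 3 is not related to itself.
Euclidean (axiom 5): no — 1 R 4 and 1 R 3, but not 4 R 3.
So F validates K; K4 would additionally require R to be transitive. The strongest is K.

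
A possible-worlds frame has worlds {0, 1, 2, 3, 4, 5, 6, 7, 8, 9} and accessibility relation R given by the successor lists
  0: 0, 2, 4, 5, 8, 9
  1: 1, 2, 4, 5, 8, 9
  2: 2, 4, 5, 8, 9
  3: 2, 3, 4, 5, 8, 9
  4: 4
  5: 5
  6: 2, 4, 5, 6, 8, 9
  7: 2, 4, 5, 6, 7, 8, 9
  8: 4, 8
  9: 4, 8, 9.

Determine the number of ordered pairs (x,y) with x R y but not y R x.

33

Enumerating: (0,2), (0,4), (0,5), (0,8), (0,9), (1,2), (1,4), (1,5), (1,8), (1,9), (2,4), (2,5), … and 21 more.
Total: 33.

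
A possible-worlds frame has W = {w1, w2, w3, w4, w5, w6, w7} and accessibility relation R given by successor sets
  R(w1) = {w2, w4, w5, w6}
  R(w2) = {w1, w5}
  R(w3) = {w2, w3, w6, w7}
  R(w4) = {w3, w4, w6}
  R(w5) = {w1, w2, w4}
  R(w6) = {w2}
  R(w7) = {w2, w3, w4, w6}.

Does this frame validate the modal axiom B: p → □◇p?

No

By correspondence theory, B is valid on a frame iff R is symmetric.
Symmetric: no — w1 R w4 but not w4 R w1.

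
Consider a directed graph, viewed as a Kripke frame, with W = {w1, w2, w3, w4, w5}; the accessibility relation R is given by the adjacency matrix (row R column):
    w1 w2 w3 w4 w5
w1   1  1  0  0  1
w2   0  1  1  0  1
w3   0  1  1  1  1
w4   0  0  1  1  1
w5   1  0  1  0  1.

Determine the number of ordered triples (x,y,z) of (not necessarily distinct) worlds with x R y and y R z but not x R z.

10

Enumerating: (w1,w2,w3), (w1,w5,w3), (w2,w3,w4), (w2,w5,w1), (w3,w5,w1), (w4,w3,w2), (w4,w5,w1), (w5,w1,w2), (w5,w3,w2), (w5,w3,w4).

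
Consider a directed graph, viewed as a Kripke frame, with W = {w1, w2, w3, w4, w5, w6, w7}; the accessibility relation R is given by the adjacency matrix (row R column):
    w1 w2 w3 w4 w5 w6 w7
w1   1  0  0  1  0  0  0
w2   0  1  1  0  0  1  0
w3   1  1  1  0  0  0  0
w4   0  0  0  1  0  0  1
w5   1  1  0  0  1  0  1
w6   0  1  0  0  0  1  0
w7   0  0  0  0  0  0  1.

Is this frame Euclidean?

Euclidean: no — w2 R w3 and w2 R w6, but not w3 R w6.

No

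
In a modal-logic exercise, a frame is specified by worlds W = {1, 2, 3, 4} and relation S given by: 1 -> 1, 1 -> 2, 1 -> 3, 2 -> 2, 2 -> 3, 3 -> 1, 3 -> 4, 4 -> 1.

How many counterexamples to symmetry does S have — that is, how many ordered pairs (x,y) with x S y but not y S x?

4

Enumerating: (1,2), (2,3), (3,4), (4,1).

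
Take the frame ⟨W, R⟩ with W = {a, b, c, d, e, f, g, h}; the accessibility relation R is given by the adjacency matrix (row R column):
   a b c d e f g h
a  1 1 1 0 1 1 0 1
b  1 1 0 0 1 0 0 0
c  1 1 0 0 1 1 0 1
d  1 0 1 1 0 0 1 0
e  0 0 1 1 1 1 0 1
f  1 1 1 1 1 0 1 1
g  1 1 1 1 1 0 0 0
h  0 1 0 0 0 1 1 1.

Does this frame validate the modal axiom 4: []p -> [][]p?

By correspondence theory, 4 is valid on a frame iff R is transitive.
Transitive: no — a R e and e R d, but not a R d.

No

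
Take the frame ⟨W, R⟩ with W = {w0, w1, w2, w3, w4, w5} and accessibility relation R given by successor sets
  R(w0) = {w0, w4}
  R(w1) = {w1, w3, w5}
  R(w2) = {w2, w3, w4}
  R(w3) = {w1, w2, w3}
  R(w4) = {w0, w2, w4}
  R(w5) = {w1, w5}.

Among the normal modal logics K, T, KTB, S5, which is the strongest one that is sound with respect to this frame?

Reflexive (axiom T): yes — every world is R-related to itself.
Symmetric (axiom B): yes — every pair in R has its reverse in R.
Euclidean (axiom 5): no — w1 R w3 and w1 R w5, but not w3 R w5.
So F validates K, T, KTB; S5 would additionally require R to be Euclidean. The strongest is KTB.

KTB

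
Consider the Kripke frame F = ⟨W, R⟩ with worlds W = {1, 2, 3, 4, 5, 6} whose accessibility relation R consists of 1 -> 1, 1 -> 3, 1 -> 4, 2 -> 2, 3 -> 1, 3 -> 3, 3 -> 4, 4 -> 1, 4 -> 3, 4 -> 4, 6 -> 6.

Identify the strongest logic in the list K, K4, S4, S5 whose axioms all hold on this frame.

Transitive (axiom 4): yes — every two-step R-path is closed by a direct edge.
Reflexive (axiom T): no — 5 is not related to itself.
Euclidean (axiom 5): yes — any two successors of a common world are R-related.
So F validates K, K4; S4 would additionally require R to be reflexive. The strongest is K4.

K4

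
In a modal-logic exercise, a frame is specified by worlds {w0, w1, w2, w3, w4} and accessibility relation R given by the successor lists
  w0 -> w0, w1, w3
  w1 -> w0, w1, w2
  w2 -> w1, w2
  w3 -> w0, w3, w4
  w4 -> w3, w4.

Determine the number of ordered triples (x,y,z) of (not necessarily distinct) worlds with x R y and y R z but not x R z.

Enumerating: (w0,w1,w2), (w0,w3,w4), (w1,w0,w3), (w2,w1,w0), (w3,w0,w1), (w4,w3,w0).

6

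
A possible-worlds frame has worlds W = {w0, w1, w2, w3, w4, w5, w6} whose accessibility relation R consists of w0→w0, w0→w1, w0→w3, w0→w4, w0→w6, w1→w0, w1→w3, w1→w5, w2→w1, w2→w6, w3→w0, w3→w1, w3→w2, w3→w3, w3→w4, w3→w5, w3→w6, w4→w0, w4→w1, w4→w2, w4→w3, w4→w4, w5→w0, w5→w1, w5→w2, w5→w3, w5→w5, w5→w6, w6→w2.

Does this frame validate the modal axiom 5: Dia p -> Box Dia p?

No

Axiom 5 corresponds to the accessibility relation being Euclidean.
Euclidean: no — w0 R w1 and w0 R w4, but not w1 R w4.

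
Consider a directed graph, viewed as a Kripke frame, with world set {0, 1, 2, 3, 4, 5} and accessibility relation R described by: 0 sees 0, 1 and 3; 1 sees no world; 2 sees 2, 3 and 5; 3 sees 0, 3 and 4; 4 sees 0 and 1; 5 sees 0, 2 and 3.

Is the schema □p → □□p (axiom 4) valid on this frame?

No

Axiom 4 corresponds to the accessibility relation being transitive.
Transitive: no — 0 R 3 and 3 R 4, but not 0 R 4.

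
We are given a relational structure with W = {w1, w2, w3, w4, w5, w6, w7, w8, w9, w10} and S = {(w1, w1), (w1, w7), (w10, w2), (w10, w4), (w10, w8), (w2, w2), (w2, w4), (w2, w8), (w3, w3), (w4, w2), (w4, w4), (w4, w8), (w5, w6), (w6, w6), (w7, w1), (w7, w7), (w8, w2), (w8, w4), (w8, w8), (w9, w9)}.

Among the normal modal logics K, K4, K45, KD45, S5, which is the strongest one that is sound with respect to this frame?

KD45

Transitive (axiom 4): yes — every two-step S-path is closed by a direct edge.
Euclidean (axiom 5): yes — any two successors of a common world are S-related.
Serial (axiom D): yes — every world has a successor (e.g. w1 S w1).
Reflexive (axiom T): no — w5 is not related to itself.
So F validates K, K4, K45, KD45; S5 would additionally require S to be reflexive. The strongest is KD45.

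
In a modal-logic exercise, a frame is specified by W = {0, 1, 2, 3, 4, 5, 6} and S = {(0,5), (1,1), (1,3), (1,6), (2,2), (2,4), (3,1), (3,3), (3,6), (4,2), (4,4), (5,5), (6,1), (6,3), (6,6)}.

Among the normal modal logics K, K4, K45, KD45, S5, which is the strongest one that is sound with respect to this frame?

Transitive (axiom 4): yes — every two-step S-path is closed by a direct edge.
Euclidean (axiom 5): yes — any two successors of a common world are S-related.
Serial (axiom D): yes — every world has a successor (e.g. 0 S 5).
Reflexive (axiom T): no — 0 is not related to itself.
So F validates K, K4, K45, KD45; S5 would additionally require S to be reflexive. The strongest is KD45.

KD45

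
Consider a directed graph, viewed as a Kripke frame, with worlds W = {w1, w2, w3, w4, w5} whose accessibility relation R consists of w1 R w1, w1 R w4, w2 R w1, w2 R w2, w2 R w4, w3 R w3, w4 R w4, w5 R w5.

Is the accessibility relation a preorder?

Reflexive: yes — every world is R-related to itself.
Transitive: yes — every two-step R-path is closed by a direct edge.
So R is a preorder.

Yes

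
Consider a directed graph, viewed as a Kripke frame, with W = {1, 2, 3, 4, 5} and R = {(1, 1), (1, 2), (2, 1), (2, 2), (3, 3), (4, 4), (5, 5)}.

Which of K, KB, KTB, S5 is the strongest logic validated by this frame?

S5

Symmetric (axiom B): yes — every pair in R has its reverse in R.
Reflexive (axiom T): yes — every world is R-related to itself.
Euclidean (axiom 5): yes — any two successors of a common world are R-related.
So F validates K, KB, KTB, S5. The strongest is S5.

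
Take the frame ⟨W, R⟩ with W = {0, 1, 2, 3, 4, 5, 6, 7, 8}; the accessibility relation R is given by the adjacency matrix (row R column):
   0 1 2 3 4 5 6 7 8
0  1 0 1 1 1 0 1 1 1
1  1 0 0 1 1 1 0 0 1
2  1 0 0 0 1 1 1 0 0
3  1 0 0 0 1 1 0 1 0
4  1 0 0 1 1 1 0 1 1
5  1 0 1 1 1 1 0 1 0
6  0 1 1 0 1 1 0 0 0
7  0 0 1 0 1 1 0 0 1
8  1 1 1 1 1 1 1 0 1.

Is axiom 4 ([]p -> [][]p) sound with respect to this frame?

Axiom 4 corresponds to the accessibility relation being transitive.
Transitive: no — 0 R 2 and 2 R 5, but not 0 R 5.

No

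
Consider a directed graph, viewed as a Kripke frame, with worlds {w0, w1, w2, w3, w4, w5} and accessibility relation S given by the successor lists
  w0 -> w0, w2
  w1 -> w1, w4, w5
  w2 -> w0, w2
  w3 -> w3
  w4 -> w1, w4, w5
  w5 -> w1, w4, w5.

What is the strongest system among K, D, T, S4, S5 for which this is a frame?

Serial (axiom D): yes — every world has a successor (e.g. w0 S w0).
Reflexive (axiom T): yes — every world is S-related to itself.
Transitive (axiom 4): yes — every two-step S-path is closed by a direct edge.
Euclidean (axiom 5): yes — any two successors of a common world are S-related.
So F validates K, D, T, S4, S5. The strongest is S5.

S5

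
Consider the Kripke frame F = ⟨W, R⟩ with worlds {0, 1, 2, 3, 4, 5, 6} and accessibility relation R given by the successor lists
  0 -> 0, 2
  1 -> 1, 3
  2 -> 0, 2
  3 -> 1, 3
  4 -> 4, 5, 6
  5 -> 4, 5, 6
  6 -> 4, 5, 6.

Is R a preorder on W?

Reflexive: yes — every world is R-related to itself.
Transitive: yes — every two-step R-path is closed by a direct edge.
So R is a preorder.

Yes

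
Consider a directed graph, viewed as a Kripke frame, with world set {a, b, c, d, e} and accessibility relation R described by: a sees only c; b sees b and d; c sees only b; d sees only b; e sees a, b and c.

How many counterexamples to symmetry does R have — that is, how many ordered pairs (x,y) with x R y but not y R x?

Enumerating: (a,c), (c,b), (e,a), (e,b), (e,c).

5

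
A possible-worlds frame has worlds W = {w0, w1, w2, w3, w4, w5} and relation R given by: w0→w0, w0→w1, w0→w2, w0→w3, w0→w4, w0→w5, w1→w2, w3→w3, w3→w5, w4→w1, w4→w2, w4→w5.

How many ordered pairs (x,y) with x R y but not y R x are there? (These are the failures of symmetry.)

Enumerating: (w0,w1), (w0,w2), (w0,w3), (w0,w4), (w0,w5), (w1,w2), (w3,w5), (w4,w1), (w4,w2), (w4,w5).

10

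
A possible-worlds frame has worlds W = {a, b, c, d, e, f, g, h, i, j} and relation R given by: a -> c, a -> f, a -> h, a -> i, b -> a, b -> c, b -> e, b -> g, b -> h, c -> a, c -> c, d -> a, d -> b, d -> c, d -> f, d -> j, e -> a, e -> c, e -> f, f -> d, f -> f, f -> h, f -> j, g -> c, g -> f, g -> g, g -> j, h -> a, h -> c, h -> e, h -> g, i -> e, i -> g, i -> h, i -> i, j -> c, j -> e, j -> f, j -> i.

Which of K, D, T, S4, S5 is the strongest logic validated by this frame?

D

Serial (axiom D): yes — every world has a successor (e.g. a R c).
Reflexive (axiom T): no — a is not related to itself.
Transitive (axiom 4): no — a R f and f R d, but not a R d.
Euclidean (axiom 5): no — a R c and a R f, but not c R f.
So F validates K, D; T would additionally require R to be reflexive. The strongest is D.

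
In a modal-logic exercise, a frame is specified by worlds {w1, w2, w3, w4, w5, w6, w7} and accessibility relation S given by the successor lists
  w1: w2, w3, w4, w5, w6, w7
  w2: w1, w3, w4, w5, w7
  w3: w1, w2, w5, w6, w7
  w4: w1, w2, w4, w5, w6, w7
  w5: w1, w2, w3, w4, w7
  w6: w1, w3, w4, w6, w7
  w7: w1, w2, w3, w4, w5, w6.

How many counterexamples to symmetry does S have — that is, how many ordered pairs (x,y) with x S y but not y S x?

S is symmetric; there are no such tuples.

0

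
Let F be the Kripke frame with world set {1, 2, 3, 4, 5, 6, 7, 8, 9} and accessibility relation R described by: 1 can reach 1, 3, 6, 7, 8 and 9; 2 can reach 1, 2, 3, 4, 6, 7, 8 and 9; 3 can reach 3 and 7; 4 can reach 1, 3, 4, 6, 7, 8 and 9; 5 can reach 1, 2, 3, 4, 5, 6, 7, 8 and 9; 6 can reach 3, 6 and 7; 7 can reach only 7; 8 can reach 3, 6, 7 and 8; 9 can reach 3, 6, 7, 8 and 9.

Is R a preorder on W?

Reflexive: yes — every world is R-related to itself.
Transitive: yes — every two-step R-path is closed by a direct edge.
So R is a preorder.

Yes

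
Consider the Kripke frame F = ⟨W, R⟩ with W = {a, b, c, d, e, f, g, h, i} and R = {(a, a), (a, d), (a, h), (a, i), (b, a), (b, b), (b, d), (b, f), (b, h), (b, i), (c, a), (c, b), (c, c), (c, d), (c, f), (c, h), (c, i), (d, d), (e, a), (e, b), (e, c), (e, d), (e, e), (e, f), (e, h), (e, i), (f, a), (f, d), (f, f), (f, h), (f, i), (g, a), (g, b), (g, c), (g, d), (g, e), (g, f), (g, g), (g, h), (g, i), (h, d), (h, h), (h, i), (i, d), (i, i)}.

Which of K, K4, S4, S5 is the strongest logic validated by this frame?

S4

Transitive (axiom 4): yes — every two-step R-path is closed by a direct edge.
Reflexive (axiom T): yes — every world is R-related to itself.
Euclidean (axiom 5): no — a R d and a R h, but not d R h.
So F validates K, K4, S4; S5 would additionally require R to be Euclidean. The strongest is S4.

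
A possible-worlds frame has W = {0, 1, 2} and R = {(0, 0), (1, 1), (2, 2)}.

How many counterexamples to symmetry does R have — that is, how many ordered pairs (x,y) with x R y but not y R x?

0

R is symmetric; there are no such tuples.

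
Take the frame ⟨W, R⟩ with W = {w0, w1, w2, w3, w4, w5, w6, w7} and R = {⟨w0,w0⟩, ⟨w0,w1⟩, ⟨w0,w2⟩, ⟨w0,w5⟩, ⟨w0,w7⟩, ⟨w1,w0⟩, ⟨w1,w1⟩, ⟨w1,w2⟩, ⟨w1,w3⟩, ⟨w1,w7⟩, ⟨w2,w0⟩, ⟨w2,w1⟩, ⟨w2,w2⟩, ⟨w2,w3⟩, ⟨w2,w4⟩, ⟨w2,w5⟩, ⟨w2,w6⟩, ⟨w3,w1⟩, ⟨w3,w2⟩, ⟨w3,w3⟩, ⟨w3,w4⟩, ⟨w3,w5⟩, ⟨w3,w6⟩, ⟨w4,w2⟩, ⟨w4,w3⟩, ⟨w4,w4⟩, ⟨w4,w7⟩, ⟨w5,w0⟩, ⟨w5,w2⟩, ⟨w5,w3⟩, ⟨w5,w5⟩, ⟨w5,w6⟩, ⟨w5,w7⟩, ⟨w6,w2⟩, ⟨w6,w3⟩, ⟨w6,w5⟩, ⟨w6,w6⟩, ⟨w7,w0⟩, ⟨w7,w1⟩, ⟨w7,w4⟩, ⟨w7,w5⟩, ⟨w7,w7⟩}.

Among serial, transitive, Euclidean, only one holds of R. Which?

serial

Serial: yes — every world has a successor (e.g. w0 R w0).
Transitive: no — w0 R w1 and w1 R w3, but not w0 R w3.
Euclidean: no — w0 R w1 and w0 R w5, but not w1 R w5.
Only serial holds.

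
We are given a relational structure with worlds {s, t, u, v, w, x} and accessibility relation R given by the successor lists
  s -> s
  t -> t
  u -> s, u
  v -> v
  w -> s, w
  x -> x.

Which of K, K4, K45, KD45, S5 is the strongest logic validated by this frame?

Transitive (axiom 4): yes — every two-step R-path is closed by a direct edge.
Euclidean (axiom 5): no — u R s and u R u, but not s R u.
Serial (axiom D): yes — every world has a successor (e.g. s R s).
Reflexive (axiom T): yes — every world is R-related to itself.
So F validates K, K4; K45 would additionally require R to be Euclidean. The strongest is K4.

K4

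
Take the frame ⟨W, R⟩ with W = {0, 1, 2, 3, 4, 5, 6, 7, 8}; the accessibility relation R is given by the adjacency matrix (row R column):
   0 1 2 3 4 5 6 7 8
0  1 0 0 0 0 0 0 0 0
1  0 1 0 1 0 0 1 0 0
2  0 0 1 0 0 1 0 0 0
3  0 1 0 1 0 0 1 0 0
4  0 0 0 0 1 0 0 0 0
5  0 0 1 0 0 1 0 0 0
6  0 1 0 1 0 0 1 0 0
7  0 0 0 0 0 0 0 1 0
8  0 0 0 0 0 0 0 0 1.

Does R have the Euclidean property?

Euclidean: yes — any two successors of a common world are R-related.

Yes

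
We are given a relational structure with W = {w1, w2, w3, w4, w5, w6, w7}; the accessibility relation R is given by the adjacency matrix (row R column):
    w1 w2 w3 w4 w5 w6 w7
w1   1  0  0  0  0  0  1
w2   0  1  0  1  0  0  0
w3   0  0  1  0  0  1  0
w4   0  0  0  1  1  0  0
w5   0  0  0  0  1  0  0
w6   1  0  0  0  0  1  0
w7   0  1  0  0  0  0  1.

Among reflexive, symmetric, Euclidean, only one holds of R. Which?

Reflexive: yes — every world is R-related to itself.
Symmetric: no — w1 R w7 but not w7 R w1.
Euclidean: no — w1 R w7 and w1 R w1, but not w7 R w1.
Only reflexive holds.

reflexive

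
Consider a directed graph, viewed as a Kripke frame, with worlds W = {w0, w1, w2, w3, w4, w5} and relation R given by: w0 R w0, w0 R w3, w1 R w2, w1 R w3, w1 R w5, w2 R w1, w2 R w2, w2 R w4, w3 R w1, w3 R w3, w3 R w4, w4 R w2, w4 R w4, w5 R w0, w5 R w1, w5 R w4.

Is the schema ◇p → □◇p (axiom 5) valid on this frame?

No

Axiom 5 corresponds to the accessibility relation being Euclidean.
Euclidean: no — w1 R w2 and w1 R w3, but not w2 R w3.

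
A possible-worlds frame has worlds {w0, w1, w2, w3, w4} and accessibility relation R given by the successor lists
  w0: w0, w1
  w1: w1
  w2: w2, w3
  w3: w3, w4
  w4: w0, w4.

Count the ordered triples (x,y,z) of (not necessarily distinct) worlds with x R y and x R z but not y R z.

4

Enumerating: (w0,w1,w0), (w2,w3,w2), (w3,w4,w3), (w4,w0,w4).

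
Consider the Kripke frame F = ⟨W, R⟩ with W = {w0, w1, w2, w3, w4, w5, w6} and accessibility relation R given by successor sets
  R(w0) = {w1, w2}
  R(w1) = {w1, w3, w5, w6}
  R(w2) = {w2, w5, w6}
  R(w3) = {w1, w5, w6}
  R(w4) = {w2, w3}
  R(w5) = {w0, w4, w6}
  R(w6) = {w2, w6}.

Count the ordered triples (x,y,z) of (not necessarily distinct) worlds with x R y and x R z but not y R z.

27

Enumerating: (w0,w1,w2), (w0,w2,w1), (w1,w3,w3), (w1,w5,w1), (w1,w5,w3), (w1,w5,w5), (w1,w6,w1), (w1,w6,w3), (w1,w6,w5), (w2,w5,w2), (w2,w5,w5), (w2,w6,w5), … and 15 more.
Total: 27.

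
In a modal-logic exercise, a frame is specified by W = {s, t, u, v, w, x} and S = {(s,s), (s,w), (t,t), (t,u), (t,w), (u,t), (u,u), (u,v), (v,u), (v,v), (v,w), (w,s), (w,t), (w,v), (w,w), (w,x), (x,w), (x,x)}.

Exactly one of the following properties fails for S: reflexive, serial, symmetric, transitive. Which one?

Reflexive: yes — every world is S-related to itself.
Serial: yes — every world has a successor (e.g. s S s).
Symmetric: yes — every pair in S has its reverse in S.
Transitive: no — s S w and w S t, but not s S t.
Only transitive fails.

transitive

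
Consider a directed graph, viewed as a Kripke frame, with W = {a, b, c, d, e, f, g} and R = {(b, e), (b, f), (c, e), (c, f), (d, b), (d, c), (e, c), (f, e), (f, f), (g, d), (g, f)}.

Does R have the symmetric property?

No

Symmetric: no — b R e but not e R b.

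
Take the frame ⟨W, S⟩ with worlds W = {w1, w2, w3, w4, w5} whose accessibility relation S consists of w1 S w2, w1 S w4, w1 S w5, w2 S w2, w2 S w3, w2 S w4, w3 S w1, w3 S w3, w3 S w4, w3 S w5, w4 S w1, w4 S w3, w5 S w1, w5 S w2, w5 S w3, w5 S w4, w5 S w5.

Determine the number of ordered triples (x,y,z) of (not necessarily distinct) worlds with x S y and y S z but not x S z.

Enumerating: (w1,w2,w3), (w1,w4,w1), (w1,w4,w3), (w1,w5,w1), (w1,w5,w3), (w2,w3,w1), (w2,w3,w5), (w2,w4,w1), (w3,w1,w2), (w3,w5,w2), (w4,w1,w2), (w4,w1,w4), (w4,w1,w5), (w4,w3,w4), (w4,w3,w5).

15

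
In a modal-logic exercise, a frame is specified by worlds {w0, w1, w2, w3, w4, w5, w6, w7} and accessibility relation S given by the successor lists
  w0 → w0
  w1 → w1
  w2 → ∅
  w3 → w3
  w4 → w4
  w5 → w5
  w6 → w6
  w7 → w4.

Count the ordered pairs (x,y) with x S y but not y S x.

1

Enumerating: (w7,w4).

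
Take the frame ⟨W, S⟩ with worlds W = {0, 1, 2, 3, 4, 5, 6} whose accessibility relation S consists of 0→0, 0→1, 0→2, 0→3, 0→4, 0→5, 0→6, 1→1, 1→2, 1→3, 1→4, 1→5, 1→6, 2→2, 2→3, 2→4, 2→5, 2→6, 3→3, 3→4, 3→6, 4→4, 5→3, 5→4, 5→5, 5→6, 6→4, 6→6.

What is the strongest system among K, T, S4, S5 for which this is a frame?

S4

Reflexive (axiom T): yes — every world is S-related to itself.
Transitive (axiom 4): yes — every two-step S-path is closed by a direct edge.
Euclidean (axiom 5): no — 0 S 2 and 0 S 1, but not 2 S 1.
So F validates K, T, S4; S5 would additionally require S to be Euclidean. The strongest is S4.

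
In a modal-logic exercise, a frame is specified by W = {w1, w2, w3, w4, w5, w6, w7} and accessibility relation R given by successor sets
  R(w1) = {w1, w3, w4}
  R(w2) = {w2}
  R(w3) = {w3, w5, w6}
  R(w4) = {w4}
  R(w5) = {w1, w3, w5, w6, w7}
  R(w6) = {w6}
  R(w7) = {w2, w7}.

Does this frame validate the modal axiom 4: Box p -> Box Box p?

The schema 4 characterises exactly the transitive frames.
Transitive: no — w1 R w3 and w3 R w5, but not w1 R w5.

No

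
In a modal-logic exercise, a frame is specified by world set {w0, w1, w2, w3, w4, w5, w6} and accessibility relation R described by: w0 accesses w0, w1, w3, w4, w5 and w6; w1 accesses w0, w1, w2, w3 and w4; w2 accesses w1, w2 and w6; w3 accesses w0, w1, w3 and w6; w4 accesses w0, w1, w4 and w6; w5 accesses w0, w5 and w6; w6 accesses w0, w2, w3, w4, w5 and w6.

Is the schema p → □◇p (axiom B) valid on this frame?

Axiom B corresponds to the accessibility relation being symmetric.
Symmetric: yes — every pair in R has its reverse in R.

Yes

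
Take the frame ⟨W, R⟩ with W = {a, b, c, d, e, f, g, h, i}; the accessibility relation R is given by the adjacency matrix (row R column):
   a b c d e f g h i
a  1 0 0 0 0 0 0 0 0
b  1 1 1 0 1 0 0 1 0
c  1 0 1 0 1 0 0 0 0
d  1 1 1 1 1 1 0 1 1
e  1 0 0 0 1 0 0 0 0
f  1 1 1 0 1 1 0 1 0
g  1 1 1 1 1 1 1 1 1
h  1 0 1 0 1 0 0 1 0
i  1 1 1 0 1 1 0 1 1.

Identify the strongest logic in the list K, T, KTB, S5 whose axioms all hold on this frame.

Reflexive (axiom T): yes — every world is R-related to itself.
Symmetric (axiom B): no — b R a but not a R b.
Euclidean (axiom 5): no — b R a and b R c, but not a R c.
So F validates K, T; KTB would additionally require R to be symmetric. The strongest is T.

T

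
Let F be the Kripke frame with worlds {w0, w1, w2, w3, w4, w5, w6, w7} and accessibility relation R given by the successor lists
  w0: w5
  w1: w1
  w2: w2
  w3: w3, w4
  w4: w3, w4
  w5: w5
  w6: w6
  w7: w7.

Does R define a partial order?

Reflexive: no — w0 is not related to itself.
Transitive: yes — every two-step R-path is closed by a direct edge.
Antisymmetric: no — w3 R w4 and w4 R w3 with w3 ≠ w4.
So R is not a partial order.

No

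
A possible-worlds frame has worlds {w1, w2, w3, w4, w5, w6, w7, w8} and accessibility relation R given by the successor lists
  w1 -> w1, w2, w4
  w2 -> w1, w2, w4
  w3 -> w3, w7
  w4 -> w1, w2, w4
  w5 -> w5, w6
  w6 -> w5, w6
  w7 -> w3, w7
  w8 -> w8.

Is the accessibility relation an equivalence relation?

Yes

Reflexive: yes — every world is R-related to itself.
Symmetric: yes — every pair in R has its reverse in R.
Transitive: yes — every two-step R-path is closed by a direct edge.
So R is an equivalence relation.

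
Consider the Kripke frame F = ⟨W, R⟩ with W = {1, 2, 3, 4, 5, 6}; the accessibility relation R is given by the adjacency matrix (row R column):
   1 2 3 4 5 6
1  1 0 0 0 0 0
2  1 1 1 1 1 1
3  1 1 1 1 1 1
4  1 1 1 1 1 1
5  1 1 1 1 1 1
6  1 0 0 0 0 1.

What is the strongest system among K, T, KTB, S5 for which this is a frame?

Reflexive (axiom T): yes — every world is R-related to itself.
Symmetric (axiom B): no — 2 R 1 but not 1 R 2.
Euclidean (axiom 5): no — 2 R 1 and 2 R 3, but not 1 R 3.
So F validates K, T; KTB would additionally require R to be symmetric. The strongest is T.

T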